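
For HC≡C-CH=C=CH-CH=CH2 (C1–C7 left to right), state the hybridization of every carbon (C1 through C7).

C1 has 2 σ bonds, plus two π bonds: steric number 2 → sp.
C2: 2 σ bonds, plus two π bonds; 2 regions of electron density → sp.
C3 is sp2: 3 σ bonds, plus one π bond, 3 electron-density regions.
C4 carries 2 σ bonds, plus two π bonds, giving a steric number of 2, so it is sp.
C5 has 3 σ bonds, plus one π bond: steric number 3 → sp2.
C6 carries 3 σ bonds, plus one π bond, giving a steric number of 3, so it is sp2.
C7 (3 σ bonds, plus one π bond) has steric number 3: sp2.

C1 sp, C2 sp, C3 sp2, C4 sp, C5 sp2, C6 sp2, C7 sp2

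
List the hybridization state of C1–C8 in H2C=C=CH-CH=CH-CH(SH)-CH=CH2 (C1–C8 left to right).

C1 has 3 σ bonds, plus one π bond: steric number 3 → sp2.
C2 — 2 σ bonds, plus two π bonds. Steric number 2, so sp.
C3 (3 σ bonds, plus one π bond) has steric number 3: sp2.
C4 is sp2: 3 σ bonds, plus one π bond, 3 electron-density regions.
C5: 3 σ bonds, plus one π bond — 3 electron domains, sp2.
C6 is sp3: 4 σ bonds, 4 electron-density regions.
C7: 3 σ bonds, plus one π bond; 3 regions of electron density → sp2.
C8 carries 3 σ bonds, plus one π bond, giving a steric number of 3, so it is sp2.

C1 sp2, C2 sp, C3 sp2, C4 sp2, C5 sp2, C6 sp3, C7 sp2, C8 sp2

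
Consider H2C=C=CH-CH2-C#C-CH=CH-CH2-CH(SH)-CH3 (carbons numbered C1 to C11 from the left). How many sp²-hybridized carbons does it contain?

4

C1: sp2 ✓
C2: sp
C3: sp2 ✓
C4: sp3
C5: sp
C6: sp
C7: sp2 ✓
C8: sp2 ✓
C9: sp3
C10: sp3
C11: sp3
C1, C3, C7, C8 → 4 sp2 carbons.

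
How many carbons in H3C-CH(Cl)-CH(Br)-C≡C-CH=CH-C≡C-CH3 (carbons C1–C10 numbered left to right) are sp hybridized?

4

C1: sp3
C2: sp3
C3: sp3
C4: sp ✓
C5: sp ✓
C6: sp2
C7: sp2
C8: sp ✓
C9: sp ✓
C10: sp3
C4, C5, C8, C9 → 4 sp carbons.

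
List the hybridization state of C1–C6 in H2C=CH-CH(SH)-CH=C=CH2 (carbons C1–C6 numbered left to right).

C1 sp2, C2 sp2, C3 sp3, C4 sp2, C5 sp, C6 sp2

C1: 3 σ bonds, plus one π bond; 3 regions of electron density → sp2.
C2 has 3 σ bonds, plus one π bond: steric number 3 → sp2.
C3 carries 4 σ bonds, giving a steric number of 4, so it is sp3.
C4: 3 σ bonds, plus one π bond; 3 regions of electron density → sp2.
C5 carries 2 σ bonds, plus two π bonds, giving a steric number of 2, so it is sp.
C6: 3 σ bonds, plus one π bond — 3 electron domains, sp2.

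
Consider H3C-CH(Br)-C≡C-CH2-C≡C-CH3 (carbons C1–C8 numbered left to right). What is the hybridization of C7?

C7 has 2 σ bonds, plus two π bonds: steric number 2 → sp.

sp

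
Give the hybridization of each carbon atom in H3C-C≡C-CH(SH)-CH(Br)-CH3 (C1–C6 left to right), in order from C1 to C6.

C1 has 4 σ bonds: steric number 4 → sp3.
C2 carries 2 σ bonds, plus two π bonds, giving a steric number of 2, so it is sp.
C3: 2 σ bonds, plus two π bonds — 2 electron domains, sp.
C4 (4 σ bonds) has steric number 4: sp3.
C5 (4 σ bonds) has steric number 4: sp3.
C6 carries 4 σ bonds, giving a steric number of 4, so it is sp3.

C1 sp3, C2 sp, C3 sp, C4 sp3, C5 sp3, C6 sp3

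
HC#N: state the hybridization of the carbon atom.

sp

The carbon atom is sp: 2 σ bonds, plus two π bonds, 2 electron-density regions.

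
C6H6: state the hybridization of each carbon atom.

sp^2

Every ring carbon has three σ bonds and contributes one p electron to the aromatic π system.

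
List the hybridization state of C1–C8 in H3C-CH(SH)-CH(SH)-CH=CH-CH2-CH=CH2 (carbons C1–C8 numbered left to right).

C1 sp3, C2 sp3, C3 sp3, C4 sp2, C5 sp2, C6 sp3, C7 sp2, C8 sp2

C1: 4 σ bonds — 4 electron domains, sp3.
C2 (4 σ bonds) has steric number 4: sp3.
C3 — 4 σ bonds. Steric number 4, so sp3.
C4 — 3 σ bonds, plus one π bond. Steric number 3, so sp2.
C5: 3 σ bonds, plus one π bond — 3 electron domains, sp2.
C6 is sp3: 4 σ bonds, 4 electron-density regions.
C7 (3 σ bonds, plus one π bond) has steric number 3: sp2.
C8 is sp2: 3 σ bonds, plus one π bond, 3 electron-density regions.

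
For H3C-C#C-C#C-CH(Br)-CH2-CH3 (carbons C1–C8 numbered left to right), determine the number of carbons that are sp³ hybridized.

4

C1: sp3 ✓
C2: sp
C3: sp
C4: sp
C5: sp
C6: sp3 ✓
C7: sp3 ✓
C8: sp3 ✓
C1, C6, C7, C8 → 4 sp3 carbons.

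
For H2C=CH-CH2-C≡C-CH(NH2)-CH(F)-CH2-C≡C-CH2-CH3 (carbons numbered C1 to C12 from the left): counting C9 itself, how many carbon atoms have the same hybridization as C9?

4

C9 is sp (two π bonds).
C1: sp2
C2: sp2
C3: sp3
C4: sp ✓
C5: sp ✓
C6: sp3
C7: sp3
C8: sp3
C9: sp ✓
C10: sp ✓
C11: sp3
C12: sp3
4 carbons are sp.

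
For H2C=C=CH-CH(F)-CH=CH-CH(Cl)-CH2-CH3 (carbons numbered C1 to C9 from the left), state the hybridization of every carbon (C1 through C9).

C1 carries 3 σ bonds, plus one π bond, giving a steric number of 3, so it is sp2.
C2: 2 σ bonds, plus two π bonds — 2 electron domains, sp.
C3 is sp2: 3 σ bonds, plus one π bond, 3 electron-density regions.
C4 — 4 σ bonds. Steric number 4, so sp3.
C5: 3 σ bonds, plus one π bond — 3 electron domains, sp2.
C6 (3 σ bonds, plus one π bond) has steric number 3: sp2.
C7 is sp3: 4 σ bonds, 4 electron-density regions.
C8 is sp3: 4 σ bonds, 4 electron-density regions.
C9 is sp3: 4 σ bonds, 4 electron-density regions.

C1 sp2, C2 sp, C3 sp2, C4 sp3, C5 sp2, C6 sp2, C7 sp3, C8 sp3, C9 sp3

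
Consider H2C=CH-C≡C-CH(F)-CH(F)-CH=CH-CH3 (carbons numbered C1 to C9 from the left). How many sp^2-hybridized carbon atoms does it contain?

4

C1: sp2 ✓
C2: sp2 ✓
C3: sp
C4: sp
C5: sp3
C6: sp3
C7: sp2 ✓
C8: sp2 ✓
C9: sp3
C1, C2, C7, C8 → 4 sp2 carbons.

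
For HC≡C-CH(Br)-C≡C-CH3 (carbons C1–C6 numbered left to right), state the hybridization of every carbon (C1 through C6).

C1 sp, C2 sp, C3 sp3, C4 sp, C5 sp, C6 sp3

C1 carries 2 σ bonds, plus two π bonds, giving a steric number of 2, so it is sp.
C2 has 2 σ bonds, plus two π bonds: steric number 2 → sp.
C3 has 4 σ bonds: steric number 4 → sp3.
C4 carries 2 σ bonds, plus two π bonds, giving a steric number of 2, so it is sp.
C5 has 2 σ bonds, plus two π bonds: steric number 2 → sp.
C6: 4 σ bonds — 4 electron domains, sp3.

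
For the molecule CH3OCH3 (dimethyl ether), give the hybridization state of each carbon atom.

sp3

Each carbon atom — 4 σ bonds. Steric number 4, so sp3.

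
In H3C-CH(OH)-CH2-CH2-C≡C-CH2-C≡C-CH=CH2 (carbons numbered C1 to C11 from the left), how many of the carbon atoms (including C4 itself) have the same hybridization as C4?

5

C4 is sp3 (only σ bonds).
C1: sp3 ✓
C2: sp3 ✓
C3: sp3 ✓
C4: sp3 ✓
C5: sp
C6: sp
C7: sp3 ✓
C8: sp
C9: sp
C10: sp2
C11: sp2
5 carbons are sp3.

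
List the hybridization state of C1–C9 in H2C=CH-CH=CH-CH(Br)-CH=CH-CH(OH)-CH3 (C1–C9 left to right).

C1 sp2, C2 sp2, C3 sp2, C4 sp2, C5 sp3, C6 sp2, C7 sp2, C8 sp3, C9 sp3

C1 carries 3 σ bonds, plus one π bond, giving a steric number of 3, so it is sp2.
C2 has 3 σ bonds, plus one π bond: steric number 3 → sp2.
C3 has 3 σ bonds, plus one π bond: steric number 3 → sp2.
C4 (3 σ bonds, plus one π bond) has steric number 3: sp2.
C5 — 4 σ bonds. Steric number 4, so sp3.
C6: 3 σ bonds, plus one π bond — 3 electron domains, sp2.
C7 (3 σ bonds, plus one π bond) has steric number 3: sp2.
C8 is sp3: 4 σ bonds, 4 electron-density regions.
C9: 4 σ bonds — 4 electron domains, sp3.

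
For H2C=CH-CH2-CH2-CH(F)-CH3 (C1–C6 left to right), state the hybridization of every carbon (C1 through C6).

C1: 3 σ bonds, plus one π bond — 3 electron domains, sp2.
C2 is sp2: 3 σ bonds, plus one π bond, 3 electron-density regions.
C3 is sp3: 4 σ bonds, 4 electron-density regions.
C4 has 4 σ bonds: steric number 4 → sp3.
C5 (4 σ bonds) has steric number 4: sp3.
C6 is sp3: 4 σ bonds, 4 electron-density regions.

C1 sp2, C2 sp2, C3 sp3, C4 sp3, C5 sp3, C6 sp3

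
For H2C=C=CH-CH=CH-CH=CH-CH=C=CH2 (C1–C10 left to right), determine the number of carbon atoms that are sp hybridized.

2

C1: sp2
C2: sp ✓
C3: sp2
C4: sp2
C5: sp2
C6: sp2
C7: sp2
C8: sp2
C9: sp ✓
C10: sp2
C2, C9 → 2 sp carbons.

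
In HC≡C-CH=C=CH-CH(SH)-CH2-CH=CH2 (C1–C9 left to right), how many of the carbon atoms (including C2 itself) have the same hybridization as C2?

C2 is sp (two π bonds).
C1: sp ✓
C2: sp ✓
C3: sp2
C4: sp ✓
C5: sp2
C6: sp3
C7: sp3
C8: sp2
C9: sp2
3 carbons are sp.

3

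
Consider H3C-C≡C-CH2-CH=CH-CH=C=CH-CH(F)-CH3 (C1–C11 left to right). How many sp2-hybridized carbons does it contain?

4

C1: sp3
C2: sp
C3: sp
C4: sp3
C5: sp2 ✓
C6: sp2 ✓
C7: sp2 ✓
C8: sp
C9: sp2 ✓
C10: sp3
C11: sp3
C5, C6, C7, C9 → 4 sp2 carbons.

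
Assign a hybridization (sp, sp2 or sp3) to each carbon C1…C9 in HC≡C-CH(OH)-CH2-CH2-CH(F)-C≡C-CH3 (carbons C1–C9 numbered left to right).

C1 carries 2 σ bonds, plus two π bonds, giving a steric number of 2, so it is sp.
C2 (2 σ bonds, plus two π bonds) has steric number 2: sp.
C3 has 4 σ bonds: steric number 4 → sp3.
C4: 4 σ bonds; 4 regions of electron density → sp3.
C5 — 4 σ bonds. Steric number 4, so sp3.
C6 (4 σ bonds) has steric number 4: sp3.
C7 carries 2 σ bonds, plus two π bonds, giving a steric number of 2, so it is sp.
C8: 2 σ bonds, plus two π bonds; 2 regions of electron density → sp.
C9 carries 4 σ bonds, giving a steric number of 4, so it is sp3.

C1 sp, C2 sp, C3 sp3, C4 sp3, C5 sp3, C6 sp3, C7 sp, C8 sp, C9 sp3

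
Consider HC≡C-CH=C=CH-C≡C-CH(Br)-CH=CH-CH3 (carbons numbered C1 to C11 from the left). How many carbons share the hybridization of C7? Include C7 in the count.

5

C7 is sp (two π bonds).
C1: sp ✓
C2: sp ✓
C3: sp2
C4: sp ✓
C5: sp2
C6: sp ✓
C7: sp ✓
C8: sp3
C9: sp2
C10: sp2
C11: sp3
5 carbons are sp.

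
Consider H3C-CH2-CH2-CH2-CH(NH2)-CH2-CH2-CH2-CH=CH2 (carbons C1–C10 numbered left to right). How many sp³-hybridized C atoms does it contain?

C1: sp3 ✓
C2: sp3 ✓
C3: sp3 ✓
C4: sp3 ✓
C5: sp3 ✓
C6: sp3 ✓
C7: sp3 ✓
C8: sp3 ✓
C9: sp2
C10: sp2
C1, C2, C3, C4, C5, C6, C7, C8 → 8 sp3 carbons.

8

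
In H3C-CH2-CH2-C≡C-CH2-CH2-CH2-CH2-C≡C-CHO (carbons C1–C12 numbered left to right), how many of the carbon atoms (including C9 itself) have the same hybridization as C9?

7

C9 is sp3 (only σ bonds).
C1: sp3 ✓
C2: sp3 ✓
C3: sp3 ✓
C4: sp
C5: sp
C6: sp3 ✓
C7: sp3 ✓
C8: sp3 ✓
C9: sp3 ✓
C10: sp
C11: sp
C12: sp2
7 carbons are sp3.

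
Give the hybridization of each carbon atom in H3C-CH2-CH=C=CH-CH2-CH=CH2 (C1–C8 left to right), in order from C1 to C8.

C1: 4 σ bonds — 4 electron domains, sp3.
C2 is sp3: 4 σ bonds, 4 electron-density regions.
C3 is sp2: 3 σ bonds, plus one π bond, 3 electron-density regions.
C4: 2 σ bonds, plus two π bonds; 2 regions of electron density → sp.
C5 (3 σ bonds, plus one π bond) has steric number 3: sp2.
C6 (4 σ bonds) has steric number 4: sp3.
C7 (3 σ bonds, plus one π bond) has steric number 3: sp2.
C8: 3 σ bonds, plus one π bond — 3 electron domains, sp2.

C1 sp3, C2 sp3, C3 sp2, C4 sp, C5 sp2, C6 sp3, C7 sp2, C8 sp2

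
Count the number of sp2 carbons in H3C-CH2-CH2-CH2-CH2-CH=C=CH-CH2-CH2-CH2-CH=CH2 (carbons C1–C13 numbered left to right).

C1: sp3
C2: sp3
C3: sp3
C4: sp3
C5: sp3
C6: sp2 ✓
C7: sp
C8: sp2 ✓
C9: sp3
C10: sp3
C11: sp3
C12: sp2 ✓
C13: sp2 ✓
C6, C8, C12, C13 → 4 sp2 carbons.

4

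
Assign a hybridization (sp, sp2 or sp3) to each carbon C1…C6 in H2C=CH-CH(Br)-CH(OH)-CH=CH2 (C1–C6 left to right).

C1 sp2, C2 sp2, C3 sp3, C4 sp3, C5 sp2, C6 sp2

C1: 3 σ bonds, plus one π bond; 3 regions of electron density → sp2.
C2: 3 σ bonds, plus one π bond — 3 electron domains, sp2.
C3 — 4 σ bonds. Steric number 4, so sp3.
C4 (4 σ bonds) has steric number 4: sp3.
C5 carries 3 σ bonds, plus one π bond, giving a steric number of 3, so it is sp2.
C6 — 3 σ bonds, plus one π bond. Steric number 3, so sp2.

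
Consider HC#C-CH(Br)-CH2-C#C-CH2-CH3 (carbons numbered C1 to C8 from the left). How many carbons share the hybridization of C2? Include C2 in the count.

4

C2 is sp (two π bonds).
C1: sp ✓
C2: sp ✓
C3: sp3
C4: sp3
C5: sp ✓
C6: sp ✓
C7: sp3
C8: sp3
4 carbons are sp.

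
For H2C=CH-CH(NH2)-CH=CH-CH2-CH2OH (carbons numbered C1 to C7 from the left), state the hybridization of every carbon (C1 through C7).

C1 sp2, C2 sp2, C3 sp3, C4 sp2, C5 sp2, C6 sp3, C7 sp3

C1: 3 σ bonds, plus one π bond — 3 electron domains, sp2.
C2 is sp2: 3 σ bonds, plus one π bond, 3 electron-density regions.
C3 (4 σ bonds) has steric number 4: sp3.
C4 is sp2: 3 σ bonds, plus one π bond, 3 electron-density regions.
C5: 3 σ bonds, plus one π bond; 3 regions of electron density → sp2.
C6 is sp3: 4 σ bonds, 4 electron-density regions.
C7: 4 σ bonds; 4 regions of electron density → sp3.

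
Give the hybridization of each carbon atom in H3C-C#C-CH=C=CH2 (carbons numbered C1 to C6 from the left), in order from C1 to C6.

C1 sp3, C2 sp, C3 sp, C4 sp2, C5 sp, C6 sp2

C1 (4 σ bonds) has steric number 4: sp3.
C2 has 2 σ bonds, plus two π bonds: steric number 2 → sp.
C3: 2 σ bonds, plus two π bonds — 2 electron domains, sp.
C4 carries 3 σ bonds, plus one π bond, giving a steric number of 3, so it is sp2.
C5 carries 2 σ bonds, plus two π bonds, giving a steric number of 2, so it is sp.
C6: 3 σ bonds, plus one π bond; 3 regions of electron density → sp2.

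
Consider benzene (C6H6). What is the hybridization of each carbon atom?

Every ring carbon has three σ bonds and contributes one p electron to the aromatic π system.

sp^2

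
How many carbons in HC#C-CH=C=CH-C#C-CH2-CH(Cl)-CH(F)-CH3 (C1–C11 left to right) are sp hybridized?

5

C1: sp ✓
C2: sp ✓
C3: sp2
C4: sp ✓
C5: sp2
C6: sp ✓
C7: sp ✓
C8: sp3
C9: sp3
C10: sp3
C11: sp3
C1, C2, C4, C6, C7 → 5 sp carbons.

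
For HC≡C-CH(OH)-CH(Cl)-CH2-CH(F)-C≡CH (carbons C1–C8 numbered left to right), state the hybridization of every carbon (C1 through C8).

C1: 2 σ bonds, plus two π bonds — 2 electron domains, sp.
C2 (2 σ bonds, plus two π bonds) has steric number 2: sp.
C3 — 4 σ bonds. Steric number 4, so sp3.
C4: 4 σ bonds; 4 regions of electron density → sp3.
C5: 4 σ bonds; 4 regions of electron density → sp3.
C6 is sp3: 4 σ bonds, 4 electron-density regions.
C7: 2 σ bonds, plus two π bonds — 2 electron domains, sp.
C8 — 2 σ bonds, plus two π bonds. Steric number 2, so sp.

C1 sp, C2 sp, C3 sp3, C4 sp3, C5 sp3, C6 sp3, C7 sp, C8 sp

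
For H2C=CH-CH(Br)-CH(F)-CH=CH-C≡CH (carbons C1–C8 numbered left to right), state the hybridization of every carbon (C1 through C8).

C1: 3 σ bonds, plus one π bond; 3 regions of electron density → sp2.
C2 — 3 σ bonds, plus one π bond. Steric number 3, so sp2.
C3 has 4 σ bonds: steric number 4 → sp3.
C4: 4 σ bonds — 4 electron domains, sp3.
C5 is sp2: 3 σ bonds, plus one π bond, 3 electron-density regions.
C6: 3 σ bonds, plus one π bond; 3 regions of electron density → sp2.
C7: 2 σ bonds, plus two π bonds — 2 electron domains, sp.
C8 carries 2 σ bonds, plus two π bonds, giving a steric number of 2, so it is sp.

C1 sp2, C2 sp2, C3 sp3, C4 sp3, C5 sp2, C6 sp2, C7 sp, C8 sp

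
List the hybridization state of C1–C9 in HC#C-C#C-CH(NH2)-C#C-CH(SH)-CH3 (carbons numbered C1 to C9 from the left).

C1 is sp: 2 σ bonds, plus two π bonds, 2 electron-density regions.
C2: 2 σ bonds, plus two π bonds — 2 electron domains, sp.
C3 is sp: 2 σ bonds, plus two π bonds, 2 electron-density regions.
C4 — 2 σ bonds, plus two π bonds. Steric number 2, so sp.
C5 has 4 σ bonds: steric number 4 → sp3.
C6 carries 2 σ bonds, plus two π bonds, giving a steric number of 2, so it is sp.
C7 is sp: 2 σ bonds, plus two π bonds, 2 electron-density regions.
C8 — 4 σ bonds. Steric number 4, so sp3.
C9 — 4 σ bonds. Steric number 4, so sp3.

C1 sp, C2 sp, C3 sp, C4 sp, C5 sp3, C6 sp, C7 sp, C8 sp3, C9 sp3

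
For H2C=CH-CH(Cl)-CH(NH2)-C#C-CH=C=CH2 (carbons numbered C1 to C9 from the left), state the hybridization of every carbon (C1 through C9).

C1: 3 σ bonds, plus one π bond — 3 electron domains, sp2.
C2: 3 σ bonds, plus one π bond — 3 electron domains, sp2.
C3: 4 σ bonds; 4 regions of electron density → sp3.
C4: 4 σ bonds — 4 electron domains, sp3.
C5 — 2 σ bonds, plus two π bonds. Steric number 2, so sp.
C6 carries 2 σ bonds, plus two π bonds, giving a steric number of 2, so it is sp.
C7: 3 σ bonds, plus one π bond — 3 electron domains, sp2.
C8: 2 σ bonds, plus two π bonds — 2 electron domains, sp.
C9 — 3 σ bonds, plus one π bond. Steric number 3, so sp2.

C1 sp2, C2 sp2, C3 sp3, C4 sp3, C5 sp, C6 sp, C7 sp2, C8 sp, C9 sp2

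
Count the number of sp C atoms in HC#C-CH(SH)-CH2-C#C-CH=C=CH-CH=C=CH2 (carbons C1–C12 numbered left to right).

C1: sp ✓
C2: sp ✓
C3: sp3
C4: sp3
C5: sp ✓
C6: sp ✓
C7: sp2
C8: sp ✓
C9: sp2
C10: sp2
C11: sp ✓
C12: sp2
C1, C2, C5, C6, C8, C11 → 6 sp carbons.

6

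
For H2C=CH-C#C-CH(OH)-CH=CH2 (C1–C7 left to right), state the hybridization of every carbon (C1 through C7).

C1 sp2, C2 sp2, C3 sp, C4 sp, C5 sp3, C6 sp2, C7 sp2

C1: 3 σ bonds, plus one π bond — 3 electron domains, sp2.
C2 — 3 σ bonds, plus one π bond. Steric number 3, so sp2.
C3: 2 σ bonds, plus two π bonds — 2 electron domains, sp.
C4: 2 σ bonds, plus two π bonds; 2 regions of electron density → sp.
C5 has 4 σ bonds: steric number 4 → sp3.
C6 (3 σ bonds, plus one π bond) has steric number 3: sp2.
C7 is sp2: 3 σ bonds, plus one π bond, 3 electron-density regions.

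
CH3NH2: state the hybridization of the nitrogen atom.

Three σ bonds + one lone pair = steric number 4 → sp3.

sp³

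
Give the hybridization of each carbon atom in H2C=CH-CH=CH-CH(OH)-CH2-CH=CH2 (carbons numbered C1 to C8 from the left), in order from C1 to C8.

C1 sp2, C2 sp2, C3 sp2, C4 sp2, C5 sp3, C6 sp3, C7 sp2, C8 sp2

C1 is sp2: 3 σ bonds, plus one π bond, 3 electron-density regions.
C2 (3 σ bonds, plus one π bond) has steric number 3: sp2.
C3: 3 σ bonds, plus one π bond — 3 electron domains, sp2.
C4: 3 σ bonds, plus one π bond; 3 regions of electron density → sp2.
C5: 4 σ bonds — 4 electron domains, sp3.
C6 — 4 σ bonds. Steric number 4, so sp3.
C7 carries 3 σ bonds, plus one π bond, giving a steric number of 3, so it is sp2.
C8: 3 σ bonds, plus one π bond — 3 electron domains, sp2.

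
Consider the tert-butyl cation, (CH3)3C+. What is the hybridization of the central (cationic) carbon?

sp^2

Three σ bonds and an empty p orbital; no lone pair → steric number 3 → sp2 and planar.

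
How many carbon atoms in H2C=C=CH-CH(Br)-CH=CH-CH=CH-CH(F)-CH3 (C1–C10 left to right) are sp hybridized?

1

C1: sp2
C2: sp ✓
C3: sp2
C4: sp3
C5: sp2
C6: sp2
C7: sp2
C8: sp2
C9: sp3
C10: sp3
C2 → 1 sp carbon.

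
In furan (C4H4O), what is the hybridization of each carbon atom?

sp2

Each carbon atom carries 3 σ bonds, plus one π bond, giving a steric number of 3, so it is sp2.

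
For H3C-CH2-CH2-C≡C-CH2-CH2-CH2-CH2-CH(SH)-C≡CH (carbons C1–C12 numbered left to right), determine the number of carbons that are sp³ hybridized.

8

C1: sp3 ✓
C2: sp3 ✓
C3: sp3 ✓
C4: sp
C5: sp
C6: sp3 ✓
C7: sp3 ✓
C8: sp3 ✓
C9: sp3 ✓
C10: sp3 ✓
C11: sp
C12: sp
C1, C2, C3, C6, C7, C8, C9, C10 → 8 sp3 carbons.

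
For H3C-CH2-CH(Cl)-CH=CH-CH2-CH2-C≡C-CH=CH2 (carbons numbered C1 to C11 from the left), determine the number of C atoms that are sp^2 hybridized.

C1: sp3
C2: sp3
C3: sp3
C4: sp2 ✓
C5: sp2 ✓
C6: sp3
C7: sp3
C8: sp
C9: sp
C10: sp2 ✓
C11: sp2 ✓
C4, C5, C10, C11 → 4 sp2 carbons.

4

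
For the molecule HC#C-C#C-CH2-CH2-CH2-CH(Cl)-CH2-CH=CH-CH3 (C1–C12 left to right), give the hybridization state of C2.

C2: 2 σ bonds, plus two π bonds — 2 electron domains, sp.

sp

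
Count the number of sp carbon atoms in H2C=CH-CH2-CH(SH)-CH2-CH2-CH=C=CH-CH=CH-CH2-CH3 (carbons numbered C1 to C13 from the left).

1

C1: sp2
C2: sp2
C3: sp3
C4: sp3
C5: sp3
C6: sp3
C7: sp2
C8: sp ✓
C9: sp2
C10: sp2
C11: sp2
C12: sp3
C13: sp3
C8 → 1 sp carbon.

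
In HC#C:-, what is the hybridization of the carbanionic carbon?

One σ bond + one lone pair = steric number 2 → sp.

sp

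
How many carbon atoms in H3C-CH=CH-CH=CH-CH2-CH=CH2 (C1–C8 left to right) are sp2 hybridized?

6

C1: sp3
C2: sp2 ✓
C3: sp2 ✓
C4: sp2 ✓
C5: sp2 ✓
C6: sp3
C7: sp2 ✓
C8: sp2 ✓
C2, C3, C4, C5, C7, C8 → 6 sp2 carbons.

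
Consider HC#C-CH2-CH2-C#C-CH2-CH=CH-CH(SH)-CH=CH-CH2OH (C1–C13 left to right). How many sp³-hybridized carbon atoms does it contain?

C1: sp
C2: sp
C3: sp3 ✓
C4: sp3 ✓
C5: sp
C6: sp
C7: sp3 ✓
C8: sp2
C9: sp2
C10: sp3 ✓
C11: sp2
C12: sp2
C13: sp3 ✓
C3, C4, C7, C10, C13 → 5 sp3 carbons.

5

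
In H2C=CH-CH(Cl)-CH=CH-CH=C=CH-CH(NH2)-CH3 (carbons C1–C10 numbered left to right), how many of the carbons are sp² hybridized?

C1: sp2 ✓
C2: sp2 ✓
C3: sp3
C4: sp2 ✓
C5: sp2 ✓
C6: sp2 ✓
C7: sp
C8: sp2 ✓
C9: sp3
C10: sp3
C1, C2, C4, C5, C6, C8 → 6 sp2 carbons.

6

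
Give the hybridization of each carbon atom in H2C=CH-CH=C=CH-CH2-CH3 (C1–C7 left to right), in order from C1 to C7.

C1 sp2, C2 sp2, C3 sp2, C4 sp, C5 sp2, C6 sp3, C7 sp3

C1 carries 3 σ bonds, plus one π bond, giving a steric number of 3, so it is sp2.
C2 is sp2: 3 σ bonds, plus one π bond, 3 electron-density regions.
C3 is sp2: 3 σ bonds, plus one π bond, 3 electron-density regions.
C4 has 2 σ bonds, plus two π bonds: steric number 2 → sp.
C5 has 3 σ bonds, plus one π bond: steric number 3 → sp2.
C6 — 4 σ bonds. Steric number 4, so sp3.
C7 is sp3: 4 σ bonds, 4 electron-density regions.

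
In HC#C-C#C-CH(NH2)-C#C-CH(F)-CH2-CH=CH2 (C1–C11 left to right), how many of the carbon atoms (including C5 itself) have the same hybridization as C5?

3

C5 is sp3 (only σ bonds).
C1: sp
C2: sp
C3: sp
C4: sp
C5: sp3 ✓
C6: sp
C7: sp
C8: sp3 ✓
C9: sp3 ✓
C10: sp2
C11: sp2
3 carbons are sp3.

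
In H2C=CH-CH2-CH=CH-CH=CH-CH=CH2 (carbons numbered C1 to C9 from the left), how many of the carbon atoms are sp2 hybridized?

8

C1: sp2 ✓
C2: sp2 ✓
C3: sp3
C4: sp2 ✓
C5: sp2 ✓
C6: sp2 ✓
C7: sp2 ✓
C8: sp2 ✓
C9: sp2 ✓
C1, C2, C4, C5, C6, C7, C8, C9 → 8 sp2 carbons.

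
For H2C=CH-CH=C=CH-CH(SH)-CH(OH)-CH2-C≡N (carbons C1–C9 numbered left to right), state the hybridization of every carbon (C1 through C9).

C1 sp2, C2 sp2, C3 sp2, C4 sp, C5 sp2, C6 sp3, C7 sp3, C8 sp3, C9 sp

C1 is sp2: 3 σ bonds, plus one π bond, 3 electron-density regions.
C2 carries 3 σ bonds, plus one π bond, giving a steric number of 3, so it is sp2.
C3: 3 σ bonds, plus one π bond; 3 regions of electron density → sp2.
C4 has 2 σ bonds, plus two π bonds: steric number 2 → sp.
C5: 3 σ bonds, plus one π bond — 3 electron domains, sp2.
C6 carries 4 σ bonds, giving a steric number of 4, so it is sp3.
C7: 4 σ bonds — 4 electron domains, sp3.
C8 (4 σ bonds) has steric number 4: sp3.
C9: 2 σ bonds, plus two π bonds; 2 regions of electron density → sp.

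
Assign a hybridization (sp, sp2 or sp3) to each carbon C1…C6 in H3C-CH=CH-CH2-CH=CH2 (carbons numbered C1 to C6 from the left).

C1 has 4 σ bonds: steric number 4 → sp3.
C2: 3 σ bonds, plus one π bond — 3 electron domains, sp2.
C3: 3 σ bonds, plus one π bond; 3 regions of electron density → sp2.
C4 has 4 σ bonds: steric number 4 → sp3.
C5 — 3 σ bonds, plus one π bond. Steric number 3, so sp2.
C6 carries 3 σ bonds, plus one π bond, giving a steric number of 3, so it is sp2.

C1 sp3, C2 sp2, C3 sp2, C4 sp3, C5 sp2, C6 sp2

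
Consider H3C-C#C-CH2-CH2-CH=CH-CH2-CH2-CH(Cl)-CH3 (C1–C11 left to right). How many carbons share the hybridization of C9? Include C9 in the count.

7

C9 is sp3 (only σ bonds).
C1: sp3 ✓
C2: sp
C3: sp
C4: sp3 ✓
C5: sp3 ✓
C6: sp2
C7: sp2
C8: sp3 ✓
C9: sp3 ✓
C10: sp3 ✓
C11: sp3 ✓
7 carbons are sp3.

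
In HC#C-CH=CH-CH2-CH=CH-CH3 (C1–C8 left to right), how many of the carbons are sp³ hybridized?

C1: sp
C2: sp
C3: sp2
C4: sp2
C5: sp3 ✓
C6: sp2
C7: sp2
C8: sp3 ✓
C5, C8 → 2 sp3 carbons.

2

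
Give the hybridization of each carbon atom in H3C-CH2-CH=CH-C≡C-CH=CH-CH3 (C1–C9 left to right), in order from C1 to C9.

C1: 4 σ bonds — 4 electron domains, sp3.
C2 has 4 σ bonds: steric number 4 → sp3.
C3 (3 σ bonds, plus one π bond) has steric number 3: sp2.
C4 is sp2: 3 σ bonds, plus one π bond, 3 electron-density regions.
C5 is sp: 2 σ bonds, plus two π bonds, 2 electron-density regions.
C6: 2 σ bonds, plus two π bonds — 2 electron domains, sp.
C7: 3 σ bonds, plus one π bond; 3 regions of electron density → sp2.
C8 — 3 σ bonds, plus one π bond. Steric number 3, so sp2.
C9: 4 σ bonds; 4 regions of electron density → sp3.

C1 sp3, C2 sp3, C3 sp2, C4 sp2, C5 sp, C6 sp, C7 sp2, C8 sp2, C9 sp3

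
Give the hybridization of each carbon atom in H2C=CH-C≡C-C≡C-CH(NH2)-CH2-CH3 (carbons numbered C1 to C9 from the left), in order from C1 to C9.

C1: 3 σ bonds, plus one π bond; 3 regions of electron density → sp2.
C2: 3 σ bonds, plus one π bond — 3 electron domains, sp2.
C3: 2 σ bonds, plus two π bonds; 2 regions of electron density → sp.
C4 (2 σ bonds, plus two π bonds) has steric number 2: sp.
C5: 2 σ bonds, plus two π bonds — 2 electron domains, sp.
C6 (2 σ bonds, plus two π bonds) has steric number 2: sp.
C7: 4 σ bonds — 4 electron domains, sp3.
C8 has 4 σ bonds: steric number 4 → sp3.
C9: 4 σ bonds — 4 electron domains, sp3.

C1 sp2, C2 sp2, C3 sp, C4 sp, C5 sp, C6 sp, C7 sp3, C8 sp3, C9 sp3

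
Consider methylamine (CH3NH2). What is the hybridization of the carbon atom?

sp3

The carbon atom — 4 σ bonds. Steric number 4, so sp3.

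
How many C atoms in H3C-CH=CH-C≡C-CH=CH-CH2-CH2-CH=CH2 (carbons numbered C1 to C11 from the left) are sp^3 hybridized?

3

C1: sp3 ✓
C2: sp2
C3: sp2
C4: sp
C5: sp
C6: sp2
C7: sp2
C8: sp3 ✓
C9: sp3 ✓
C10: sp2
C11: sp2
C1, C8, C9 → 3 sp3 carbons.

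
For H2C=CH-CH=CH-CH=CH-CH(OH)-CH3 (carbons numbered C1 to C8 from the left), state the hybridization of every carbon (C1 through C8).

C1 (3 σ bonds, plus one π bond) has steric number 3: sp2.
C2 carries 3 σ bonds, plus one π bond, giving a steric number of 3, so it is sp2.
C3 (3 σ bonds, plus one π bond) has steric number 3: sp2.
C4 — 3 σ bonds, plus one π bond. Steric number 3, so sp2.
C5 (3 σ bonds, plus one π bond) has steric number 3: sp2.
C6 — 3 σ bonds, plus one π bond. Steric number 3, so sp2.
C7 carries 4 σ bonds, giving a steric number of 4, so it is sp3.
C8 (4 σ bonds) has steric number 4: sp3.

C1 sp2, C2 sp2, C3 sp2, C4 sp2, C5 sp2, C6 sp2, C7 sp3, C8 sp3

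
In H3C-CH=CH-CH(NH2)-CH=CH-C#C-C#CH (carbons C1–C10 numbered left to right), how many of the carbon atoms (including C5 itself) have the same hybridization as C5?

C5 is sp2 (one π bond).
C1: sp3
C2: sp2 ✓
C3: sp2 ✓
C4: sp3
C5: sp2 ✓
C6: sp2 ✓
C7: sp
C8: sp
C9: sp
C10: sp
4 carbons are sp2.

4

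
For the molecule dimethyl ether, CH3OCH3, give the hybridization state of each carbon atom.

Each carbon atom is sp3: 4 σ bonds, 4 electron-density regions.

sp3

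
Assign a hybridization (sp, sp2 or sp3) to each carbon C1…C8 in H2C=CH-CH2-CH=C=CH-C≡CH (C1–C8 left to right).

C1 sp2, C2 sp2, C3 sp3, C4 sp2, C5 sp, C6 sp2, C7 sp, C8 sp

C1: 3 σ bonds, plus one π bond — 3 electron domains, sp2.
C2 is sp2: 3 σ bonds, plus one π bond, 3 electron-density regions.
C3 — 4 σ bonds. Steric number 4, so sp3.
C4: 3 σ bonds, plus one π bond; 3 regions of electron density → sp2.
C5: 2 σ bonds, plus two π bonds; 2 regions of electron density → sp.
C6 carries 3 σ bonds, plus one π bond, giving a steric number of 3, so it is sp2.
C7 — 2 σ bonds, plus two π bonds. Steric number 2, so sp.
C8 has 2 σ bonds, plus two π bonds: steric number 2 → sp.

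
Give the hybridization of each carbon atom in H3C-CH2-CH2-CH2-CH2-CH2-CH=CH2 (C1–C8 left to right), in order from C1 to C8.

C1 sp3, C2 sp3, C3 sp3, C4 sp3, C5 sp3, C6 sp3, C7 sp2, C8 sp2

C1 — 4 σ bonds. Steric number 4, so sp3.
C2 has 4 σ bonds: steric number 4 → sp3.
C3: 4 σ bonds — 4 electron domains, sp3.
C4: 4 σ bonds — 4 electron domains, sp3.
C5 is sp3: 4 σ bonds, 4 electron-density regions.
C6: 4 σ bonds — 4 electron domains, sp3.
C7 — 3 σ bonds, plus one π bond. Steric number 3, so sp2.
C8: 3 σ bonds, plus one π bond; 3 regions of electron density → sp2.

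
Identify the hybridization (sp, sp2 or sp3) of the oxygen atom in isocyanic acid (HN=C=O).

sp2

The oxygen atom — 1 σ bond and 2 lone pairs, plus one π bond. Steric number 3, so sp2.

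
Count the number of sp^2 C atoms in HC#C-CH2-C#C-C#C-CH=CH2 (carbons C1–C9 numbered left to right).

C1: sp
C2: sp
C3: sp3
C4: sp
C5: sp
C6: sp
C7: sp
C8: sp2 ✓
C9: sp2 ✓
C8, C9 → 2 sp2 carbons.

2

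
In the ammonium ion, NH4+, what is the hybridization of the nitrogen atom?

sp^3

Four σ bonds, no lone pair → sp3, tetrahedral.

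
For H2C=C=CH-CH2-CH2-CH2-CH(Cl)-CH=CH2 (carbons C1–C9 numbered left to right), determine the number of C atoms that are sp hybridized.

C1: sp2
C2: sp ✓
C3: sp2
C4: sp3
C5: sp3
C6: sp3
C7: sp3
C8: sp2
C9: sp2
C2 → 1 sp carbon.

1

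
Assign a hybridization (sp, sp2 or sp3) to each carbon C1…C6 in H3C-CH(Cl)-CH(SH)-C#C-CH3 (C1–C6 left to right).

C1: 4 σ bonds; 4 regions of electron density → sp3.
C2 is sp3: 4 σ bonds, 4 electron-density regions.
C3 has 4 σ bonds: steric number 4 → sp3.
C4 carries 2 σ bonds, plus two π bonds, giving a steric number of 2, so it is sp.
C5: 2 σ bonds, plus two π bonds — 2 electron domains, sp.
C6: 4 σ bonds — 4 electron domains, sp3.

C1 sp3, C2 sp3, C3 sp3, C4 sp, C5 sp, C6 sp3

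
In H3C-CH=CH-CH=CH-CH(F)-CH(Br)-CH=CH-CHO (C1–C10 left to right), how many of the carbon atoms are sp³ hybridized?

3

C1: sp3 ✓
C2: sp2
C3: sp2
C4: sp2
C5: sp2
C6: sp3 ✓
C7: sp3 ✓
C8: sp2
C9: sp2
C10: sp2
C1, C6, C7 → 3 sp3 carbons.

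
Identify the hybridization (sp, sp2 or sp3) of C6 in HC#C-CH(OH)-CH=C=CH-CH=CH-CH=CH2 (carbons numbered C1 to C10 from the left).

sp^2

C6 — 3 σ bonds, plus one π bond. Steric number 3, so sp2.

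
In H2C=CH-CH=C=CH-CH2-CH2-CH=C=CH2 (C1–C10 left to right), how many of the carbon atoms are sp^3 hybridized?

2

C1: sp2
C2: sp2
C3: sp2
C4: sp
C5: sp2
C6: sp3 ✓
C7: sp3 ✓
C8: sp2
C9: sp
C10: sp2
C6, C7 → 2 sp3 carbons.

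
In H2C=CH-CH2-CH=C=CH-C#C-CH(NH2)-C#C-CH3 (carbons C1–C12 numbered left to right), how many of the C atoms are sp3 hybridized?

3

C1: sp2
C2: sp2
C3: sp3 ✓
C4: sp2
C5: sp
C6: sp2
C7: sp
C8: sp
C9: sp3 ✓
C10: sp
C11: sp
C12: sp3 ✓
C3, C9, C12 → 3 sp3 carbons.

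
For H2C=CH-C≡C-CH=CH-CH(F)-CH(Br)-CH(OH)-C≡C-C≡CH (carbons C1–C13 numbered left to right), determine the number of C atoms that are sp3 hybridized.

3

C1: sp2
C2: sp2
C3: sp
C4: sp
C5: sp2
C6: sp2
C7: sp3 ✓
C8: sp3 ✓
C9: sp3 ✓
C10: sp
C11: sp
C12: sp
C13: sp
C7, C8, C9 → 3 sp3 carbons.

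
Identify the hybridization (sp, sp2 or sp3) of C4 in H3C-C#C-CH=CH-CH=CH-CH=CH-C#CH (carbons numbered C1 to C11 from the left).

C4: 3 σ bonds, plus one π bond — 3 electron domains, sp2.

sp²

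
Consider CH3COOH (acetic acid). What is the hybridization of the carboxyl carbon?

sp²

The carboxyl carbon carries 3 σ bonds, plus one π bond, giving a steric number of 3, so it is sp2.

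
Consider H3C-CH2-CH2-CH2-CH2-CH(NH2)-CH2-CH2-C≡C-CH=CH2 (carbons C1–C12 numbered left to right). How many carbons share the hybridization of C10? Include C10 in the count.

2

C10 is sp (two π bonds).
C1: sp3
C2: sp3
C3: sp3
C4: sp3
C5: sp3
C6: sp3
C7: sp3
C8: sp3
C9: sp ✓
C10: sp ✓
C11: sp2
C12: sp2
2 carbons are sp.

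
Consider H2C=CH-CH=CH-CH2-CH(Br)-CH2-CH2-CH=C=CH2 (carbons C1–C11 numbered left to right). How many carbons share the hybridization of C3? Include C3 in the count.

6

C3 is sp2 (one π bond).
C1: sp2 ✓
C2: sp2 ✓
C3: sp2 ✓
C4: sp2 ✓
C5: sp3
C6: sp3
C7: sp3
C8: sp3
C9: sp2 ✓
C10: sp
C11: sp2 ✓
6 carbons are sp2.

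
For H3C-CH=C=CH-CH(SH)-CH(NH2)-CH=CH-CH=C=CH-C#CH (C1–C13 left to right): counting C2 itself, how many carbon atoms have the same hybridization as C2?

6

C2 is sp2 (one π bond).
C1: sp3
C2: sp2 ✓
C3: sp
C4: sp2 ✓
C5: sp3
C6: sp3
C7: sp2 ✓
C8: sp2 ✓
C9: sp2 ✓
C10: sp
C11: sp2 ✓
C12: sp
C13: sp
6 carbons are sp2.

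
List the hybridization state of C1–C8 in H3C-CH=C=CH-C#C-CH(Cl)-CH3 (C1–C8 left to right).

C1 sp3, C2 sp2, C3 sp, C4 sp2, C5 sp, C6 sp, C7 sp3, C8 sp3

C1 is sp3: 4 σ bonds, 4 electron-density regions.
C2 (3 σ bonds, plus one π bond) has steric number 3: sp2.
C3 has 2 σ bonds, plus two π bonds: steric number 2 → sp.
C4 carries 3 σ bonds, plus one π bond, giving a steric number of 3, so it is sp2.
C5 carries 2 σ bonds, plus two π bonds, giving a steric number of 2, so it is sp.
C6 (2 σ bonds, plus two π bonds) has steric number 2: sp.
C7 carries 4 σ bonds, giving a steric number of 4, so it is sp3.
C8 — 4 σ bonds. Steric number 4, so sp3.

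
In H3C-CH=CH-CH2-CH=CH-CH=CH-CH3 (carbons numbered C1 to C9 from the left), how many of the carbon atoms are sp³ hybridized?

C1: sp3 ✓
C2: sp2
C3: sp2
C4: sp3 ✓
C5: sp2
C6: sp2
C7: sp2
C8: sp2
C9: sp3 ✓
C1, C4, C9 → 3 sp3 carbons.

3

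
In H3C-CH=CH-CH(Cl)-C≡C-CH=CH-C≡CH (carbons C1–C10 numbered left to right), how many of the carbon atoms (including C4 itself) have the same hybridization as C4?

C4 is sp3 (only σ bonds).
C1: sp3 ✓
C2: sp2
C3: sp2
C4: sp3 ✓
C5: sp
C6: sp
C7: sp2
C8: sp2
C9: sp
C10: sp
2 carbons are sp3.

2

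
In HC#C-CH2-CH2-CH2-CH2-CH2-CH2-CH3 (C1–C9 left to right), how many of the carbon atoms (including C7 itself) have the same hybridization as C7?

C7 is sp3 (only σ bonds).
C1: sp
C2: sp
C3: sp3 ✓
C4: sp3 ✓
C5: sp3 ✓
C6: sp3 ✓
C7: sp3 ✓
C8: sp3 ✓
C9: sp3 ✓
7 carbons are sp3.

7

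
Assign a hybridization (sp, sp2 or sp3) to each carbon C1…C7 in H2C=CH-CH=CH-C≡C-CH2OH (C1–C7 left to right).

C1 is sp2: 3 σ bonds, plus one π bond, 3 electron-density regions.
C2 has 3 σ bonds, plus one π bond: steric number 3 → sp2.
C3 is sp2: 3 σ bonds, plus one π bond, 3 electron-density regions.
C4 — 3 σ bonds, plus one π bond. Steric number 3, so sp2.
C5 (2 σ bonds, plus two π bonds) has steric number 2: sp.
C6: 2 σ bonds, plus two π bonds; 2 regions of electron density → sp.
C7 (4 σ bonds) has steric number 4: sp3.

C1 sp2, C2 sp2, C3 sp2, C4 sp2, C5 sp, C6 sp, C7 sp3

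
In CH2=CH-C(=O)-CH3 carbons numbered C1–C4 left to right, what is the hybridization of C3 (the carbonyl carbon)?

C3 (the carbonyl carbon): 3 σ bonds, plus one π bond — 3 electron domains, sp2.

sp^2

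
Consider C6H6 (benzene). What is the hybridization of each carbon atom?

Every ring carbon has three σ bonds and contributes one p electron to the aromatic π system.

sp²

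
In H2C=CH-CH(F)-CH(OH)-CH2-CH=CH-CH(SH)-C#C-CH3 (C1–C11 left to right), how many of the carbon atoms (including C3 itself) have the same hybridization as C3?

C3 is sp3 (only σ bonds).
C1: sp2
C2: sp2
C3: sp3 ✓
C4: sp3 ✓
C5: sp3 ✓
C6: sp2
C7: sp2
C8: sp3 ✓
C9: sp
C10: sp
C11: sp3 ✓
5 carbons are sp3.

5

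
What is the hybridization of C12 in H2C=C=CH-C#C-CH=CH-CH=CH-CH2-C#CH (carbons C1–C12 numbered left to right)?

sp

C12 (2 σ bonds, plus two π bonds) has steric number 2: sp.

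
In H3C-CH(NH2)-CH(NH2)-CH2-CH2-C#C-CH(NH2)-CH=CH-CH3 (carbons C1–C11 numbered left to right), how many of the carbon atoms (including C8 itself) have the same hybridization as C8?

C8 is sp3 (only σ bonds).
C1: sp3 ✓
C2: sp3 ✓
C3: sp3 ✓
C4: sp3 ✓
C5: sp3 ✓
C6: sp
C7: sp
C8: sp3 ✓
C9: sp2
C10: sp2
C11: sp3 ✓
7 carbons are sp3.

7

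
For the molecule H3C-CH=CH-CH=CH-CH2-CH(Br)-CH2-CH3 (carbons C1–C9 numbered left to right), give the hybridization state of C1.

sp3

C1 carries 4 σ bonds, giving a steric number of 4, so it is sp3.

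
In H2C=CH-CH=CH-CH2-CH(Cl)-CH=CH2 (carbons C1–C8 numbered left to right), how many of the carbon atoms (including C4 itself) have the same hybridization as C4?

6

C4 is sp2 (one π bond).
C1: sp2 ✓
C2: sp2 ✓
C3: sp2 ✓
C4: sp2 ✓
C5: sp3
C6: sp3
C7: sp2 ✓
C8: sp2 ✓
6 carbons are sp2.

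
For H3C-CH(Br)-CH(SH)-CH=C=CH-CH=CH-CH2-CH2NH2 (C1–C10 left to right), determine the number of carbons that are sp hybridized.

1

C1: sp3
C2: sp3
C3: sp3
C4: sp2
C5: sp ✓
C6: sp2
C7: sp2
C8: sp2
C9: sp3
C10: sp3
C5 → 1 sp carbon.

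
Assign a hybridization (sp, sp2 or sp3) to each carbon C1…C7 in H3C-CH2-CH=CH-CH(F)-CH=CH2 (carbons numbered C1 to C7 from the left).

C1 sp3, C2 sp3, C3 sp2, C4 sp2, C5 sp3, C6 sp2, C7 sp2

C1 is sp3: 4 σ bonds, 4 electron-density regions.
C2 carries 4 σ bonds, giving a steric number of 4, so it is sp3.
C3: 3 σ bonds, plus one π bond — 3 electron domains, sp2.
C4 — 3 σ bonds, plus one π bond. Steric number 3, so sp2.
C5 (4 σ bonds) has steric number 4: sp3.
C6: 3 σ bonds, plus one π bond — 3 electron domains, sp2.
C7 — 3 σ bonds, plus one π bond. Steric number 3, so sp2.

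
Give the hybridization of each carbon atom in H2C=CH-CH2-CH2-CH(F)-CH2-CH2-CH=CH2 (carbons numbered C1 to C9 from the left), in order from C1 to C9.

C1 sp2, C2 sp2, C3 sp3, C4 sp3, C5 sp3, C6 sp3, C7 sp3, C8 sp2, C9 sp2

C1 (3 σ bonds, plus one π bond) has steric number 3: sp2.
C2 — 3 σ bonds, plus one π bond. Steric number 3, so sp2.
C3 has 4 σ bonds: steric number 4 → sp3.
C4 — 4 σ bonds. Steric number 4, so sp3.
C5: 4 σ bonds — 4 electron domains, sp3.
C6: 4 σ bonds — 4 electron domains, sp3.
C7 carries 4 σ bonds, giving a steric number of 4, so it is sp3.
C8 — 3 σ bonds, plus one π bond. Steric number 3, so sp2.
C9 — 3 σ bonds, plus one π bond. Steric number 3, so sp2.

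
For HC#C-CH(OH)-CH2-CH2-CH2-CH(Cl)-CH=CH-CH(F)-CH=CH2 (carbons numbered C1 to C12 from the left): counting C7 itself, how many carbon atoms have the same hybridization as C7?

C7 is sp3 (only σ bonds).
C1: sp
C2: sp
C3: sp3 ✓
C4: sp3 ✓
C5: sp3 ✓
C6: sp3 ✓
C7: sp3 ✓
C8: sp2
C9: sp2
C10: sp3 ✓
C11: sp2
C12: sp2
6 carbons are sp3.

6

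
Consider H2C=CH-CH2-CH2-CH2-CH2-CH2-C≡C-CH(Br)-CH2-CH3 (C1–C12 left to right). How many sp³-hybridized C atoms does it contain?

C1: sp2
C2: sp2
C3: sp3 ✓
C4: sp3 ✓
C5: sp3 ✓
C6: sp3 ✓
C7: sp3 ✓
C8: sp
C9: sp
C10: sp3 ✓
C11: sp3 ✓
C12: sp3 ✓
C3, C4, C5, C6, C7, C10, C11, C12 → 8 sp3 carbons.

8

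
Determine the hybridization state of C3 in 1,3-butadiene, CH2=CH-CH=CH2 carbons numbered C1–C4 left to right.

sp^2

C3: 3 σ bonds, plus one π bond; 3 regions of electron density → sp2.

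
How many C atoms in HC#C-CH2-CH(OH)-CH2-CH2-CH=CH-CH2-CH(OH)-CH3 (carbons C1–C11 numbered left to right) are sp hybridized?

2

C1: sp ✓
C2: sp ✓
C3: sp3
C4: sp3
C5: sp3
C6: sp3
C7: sp2
C8: sp2
C9: sp3
C10: sp3
C11: sp3
C1, C2 → 2 sp carbons.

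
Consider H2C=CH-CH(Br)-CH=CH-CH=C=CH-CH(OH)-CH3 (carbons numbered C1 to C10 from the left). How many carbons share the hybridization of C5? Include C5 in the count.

C5 is sp2 (one π bond).
C1: sp2 ✓
C2: sp2 ✓
C3: sp3
C4: sp2 ✓
C5: sp2 ✓
C6: sp2 ✓
C7: sp
C8: sp2 ✓
C9: sp3
C10: sp3
6 carbons are sp2.

6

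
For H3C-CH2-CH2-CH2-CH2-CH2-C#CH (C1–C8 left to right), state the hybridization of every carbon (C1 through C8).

C1 sp3, C2 sp3, C3 sp3, C4 sp3, C5 sp3, C6 sp3, C7 sp, C8 sp

C1 (4 σ bonds) has steric number 4: sp3.
C2 — 4 σ bonds. Steric number 4, so sp3.
C3 (4 σ bonds) has steric number 4: sp3.
C4: 4 σ bonds — 4 electron domains, sp3.
C5 is sp3: 4 σ bonds, 4 electron-density regions.
C6 has 4 σ bonds: steric number 4 → sp3.
C7 is sp: 2 σ bonds, plus two π bonds, 2 electron-density regions.
C8: 2 σ bonds, plus two π bonds — 2 electron domains, sp.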